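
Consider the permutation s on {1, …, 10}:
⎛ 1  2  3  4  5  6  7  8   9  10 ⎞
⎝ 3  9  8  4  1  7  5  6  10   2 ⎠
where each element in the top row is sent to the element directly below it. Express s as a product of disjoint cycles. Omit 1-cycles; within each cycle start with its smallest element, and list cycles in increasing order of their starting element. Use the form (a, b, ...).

(1, 3, 8, 6, 7, 5)(2, 9, 10)

Iterating s from 1 gives 1 → 3 → 8 → 6 → 7 → 5 → 1; that is the 6-cycle (1, 3, 8, 6, 7, 5).
Repeating from the next unused element and collecting all non-trivial cycles gives (1, 3, 8, 6, 7, 5)(2, 9, 10).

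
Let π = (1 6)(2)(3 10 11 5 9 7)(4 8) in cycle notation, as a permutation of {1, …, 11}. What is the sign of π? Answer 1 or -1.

The cycle lengths are 6, 2, 2, 1.
A cycle is odd iff its length is even; π has 3 even-length cycles, so sgn(π) = (−1)^3 and π is odd.

-1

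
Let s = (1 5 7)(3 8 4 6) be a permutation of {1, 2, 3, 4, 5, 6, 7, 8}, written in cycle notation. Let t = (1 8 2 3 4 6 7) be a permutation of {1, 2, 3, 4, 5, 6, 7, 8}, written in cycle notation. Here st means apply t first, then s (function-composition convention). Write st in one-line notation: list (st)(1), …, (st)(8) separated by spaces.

4 8 6 3 7 1 5 2

(st)(x) = s(t(x)). Computing each image: s(t(1)) = s(8) = 4, s(t(2)) = s(3) = 8, s(t(3)) = s(4) = 6, s(t(4)) = s(6) = 3, s(t(5)) = s(5) = 7, s(t(6)) = s(7) = 1, s(t(7)) = s(1) = 5, s(t(8)) = s(2) = 2.
Hence st = [4 8 6 3 7 1 5 2].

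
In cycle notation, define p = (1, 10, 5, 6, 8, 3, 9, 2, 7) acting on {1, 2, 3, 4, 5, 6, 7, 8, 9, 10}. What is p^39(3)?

3 lies in the 9-cycle (1, 10, 5, 6, 8, 3, 9, 2, 7).
Powers repeat with period 9 on this cycle, and 39 mod 9 = 3, so p^39(3) = p^3(3).
Advancing 3 steps from 3: 3 → 9 → 2 → 7.

7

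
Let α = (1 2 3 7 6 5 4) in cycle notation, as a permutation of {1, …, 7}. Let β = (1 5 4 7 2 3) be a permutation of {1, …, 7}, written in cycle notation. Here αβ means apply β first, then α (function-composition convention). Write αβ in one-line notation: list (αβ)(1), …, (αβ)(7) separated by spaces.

4 7 2 6 1 5 3

For each element, apply β then α: 1 → 5 → 4; 2 → 3 → 7; 3 → 1 → 2; 4 → 7 → 6; 5 → 4 → 1; 6 → 6 → 5; 7 → 2 → 3.
So αβ in one-line form is 4 7 2 6 1 5 3.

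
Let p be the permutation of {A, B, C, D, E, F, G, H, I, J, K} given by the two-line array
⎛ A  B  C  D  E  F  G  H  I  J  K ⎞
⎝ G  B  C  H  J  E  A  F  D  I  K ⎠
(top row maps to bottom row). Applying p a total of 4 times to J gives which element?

Tracing J → I → … returns to J after 6 steps, so J lies in a 6-cycle (D H F E J I).
Stepping 4 places around the cycle: J → I → D → H → F.

F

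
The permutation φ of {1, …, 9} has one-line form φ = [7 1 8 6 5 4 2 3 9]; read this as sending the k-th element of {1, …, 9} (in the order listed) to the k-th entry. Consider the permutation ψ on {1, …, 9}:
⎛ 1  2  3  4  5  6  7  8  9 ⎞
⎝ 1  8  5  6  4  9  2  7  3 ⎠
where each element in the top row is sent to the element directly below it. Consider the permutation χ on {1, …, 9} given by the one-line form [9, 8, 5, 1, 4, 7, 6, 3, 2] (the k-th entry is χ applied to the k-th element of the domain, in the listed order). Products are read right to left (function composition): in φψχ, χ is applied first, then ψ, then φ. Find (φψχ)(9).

3

Apply the permutations in order: χ(9) = 2, then ψ(2) = 8, then φ(8) = 3. So (φψχ)(9) = 3.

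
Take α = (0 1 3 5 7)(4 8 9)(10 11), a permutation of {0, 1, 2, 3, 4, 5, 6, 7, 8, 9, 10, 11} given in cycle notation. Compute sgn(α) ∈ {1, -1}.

-1

The cycle lengths are 5, 3, 2, 1, 1.
A cycle of length ℓ contributes ℓ−1 transpositions, so α is a product of 4 + 2 + 1 = 7 transpositions — odd.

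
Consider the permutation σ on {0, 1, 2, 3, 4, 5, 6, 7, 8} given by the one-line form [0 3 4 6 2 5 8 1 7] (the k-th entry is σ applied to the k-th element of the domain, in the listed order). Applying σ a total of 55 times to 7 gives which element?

7

Tracing 7 → 1 → … returns to 7 after 5 steps, so 7 lies in a 5-cycle (1, 3, 6, 8, 7).
Powers repeat with period 5 on this cycle, and 55 mod 5 = 0, so σ^55(7) = σ^0(7).
So σ^55(7) = 7.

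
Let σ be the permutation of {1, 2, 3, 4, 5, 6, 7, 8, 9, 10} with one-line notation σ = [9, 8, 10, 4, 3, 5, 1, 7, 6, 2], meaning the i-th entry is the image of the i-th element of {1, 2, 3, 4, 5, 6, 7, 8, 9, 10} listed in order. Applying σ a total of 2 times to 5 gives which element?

10

Tracing 5 → 3 → … returns to 5 after 9 steps, so 5 lies in a 9-cycle (1 9 6 5 3 10 2 8 7).
Stepping 2 places around the cycle: 5 → 3 → 10.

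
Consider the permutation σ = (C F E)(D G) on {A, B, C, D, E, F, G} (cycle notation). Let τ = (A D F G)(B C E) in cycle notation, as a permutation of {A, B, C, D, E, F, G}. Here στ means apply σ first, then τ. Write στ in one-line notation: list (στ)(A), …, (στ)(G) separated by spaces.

(στ)(x) = τ(σ(x)). Computing each image: τ(σ(A)) = τ(A) = D, τ(σ(B)) = τ(B) = C, τ(σ(C)) = τ(F) = G, τ(σ(D)) = τ(G) = A, τ(σ(E)) = τ(C) = E, τ(σ(F)) = τ(E) = B, τ(σ(G)) = τ(D) = F.
Hence στ = [D C G A E B F].

D C G A E B F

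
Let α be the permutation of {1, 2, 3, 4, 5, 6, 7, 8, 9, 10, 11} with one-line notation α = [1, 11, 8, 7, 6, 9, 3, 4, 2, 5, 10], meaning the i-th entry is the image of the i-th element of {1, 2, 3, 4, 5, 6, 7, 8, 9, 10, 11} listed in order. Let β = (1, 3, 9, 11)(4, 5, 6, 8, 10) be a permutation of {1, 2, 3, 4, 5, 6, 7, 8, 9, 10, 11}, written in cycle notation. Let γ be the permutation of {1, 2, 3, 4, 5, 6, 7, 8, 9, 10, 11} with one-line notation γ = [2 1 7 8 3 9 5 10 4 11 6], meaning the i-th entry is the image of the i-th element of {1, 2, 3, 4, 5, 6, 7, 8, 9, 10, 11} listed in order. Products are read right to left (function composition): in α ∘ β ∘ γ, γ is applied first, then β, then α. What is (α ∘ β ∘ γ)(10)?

1

Chase 10: γ(10) = 11; β(11) = 1; α(1) = 1. Hence (α ∘ β ∘ γ)(10) = 1.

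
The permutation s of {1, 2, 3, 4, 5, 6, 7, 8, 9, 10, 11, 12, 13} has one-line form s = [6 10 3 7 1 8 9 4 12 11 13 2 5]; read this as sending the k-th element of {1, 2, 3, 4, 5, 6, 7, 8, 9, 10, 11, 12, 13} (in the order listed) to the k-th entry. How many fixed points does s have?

The fixed points (elements with s(x) = x) are {3}, so there is 1.

1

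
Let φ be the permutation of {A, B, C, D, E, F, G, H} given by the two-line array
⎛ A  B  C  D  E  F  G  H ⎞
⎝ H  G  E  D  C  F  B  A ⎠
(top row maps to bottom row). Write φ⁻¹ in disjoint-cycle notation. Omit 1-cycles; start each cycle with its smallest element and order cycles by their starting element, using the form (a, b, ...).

First write φ in disjoint cycles: (A, H)(B, G)(C, E).
The inverse reverses every cycle; in canonical form, φ⁻¹ = (A, H)(B, G)(C, E).

(A, H)(B, G)(C, E)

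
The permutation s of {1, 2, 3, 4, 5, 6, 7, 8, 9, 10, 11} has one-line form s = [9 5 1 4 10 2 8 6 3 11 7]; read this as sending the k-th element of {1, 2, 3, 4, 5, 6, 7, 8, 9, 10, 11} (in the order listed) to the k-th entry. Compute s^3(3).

Tracing 3 → 1 → … returns to 3 after 3 steps, so 3 lies in a 3-cycle (1 9 3).
On a 3-cycle, s^3 is the identity, so s^3 = s^0 there (3 ≡ 0 mod 3).
So s^3(3) = 3.

3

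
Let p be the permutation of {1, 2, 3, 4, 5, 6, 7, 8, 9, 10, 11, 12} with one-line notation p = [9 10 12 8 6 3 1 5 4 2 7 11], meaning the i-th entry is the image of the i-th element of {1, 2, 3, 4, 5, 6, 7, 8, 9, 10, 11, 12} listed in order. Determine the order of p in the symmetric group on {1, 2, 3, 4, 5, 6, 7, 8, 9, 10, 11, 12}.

Decomposing into disjoint cycles gives cycle lengths 10, 2.
The order of p is the least common multiple of its cycle lengths: lcm(10, 2) = 10.

10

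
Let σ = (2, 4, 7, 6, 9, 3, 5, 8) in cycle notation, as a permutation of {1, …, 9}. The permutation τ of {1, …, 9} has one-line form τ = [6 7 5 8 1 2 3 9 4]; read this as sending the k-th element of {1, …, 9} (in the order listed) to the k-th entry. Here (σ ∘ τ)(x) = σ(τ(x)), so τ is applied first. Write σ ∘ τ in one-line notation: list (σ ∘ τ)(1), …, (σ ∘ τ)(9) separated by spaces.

9 6 8 2 1 4 5 3 7

For each element, apply τ then σ: 1 → 6 → 9; 2 → 7 → 6; 3 → 5 → 8; 4 → 8 → 2; 5 → 1 → 1; 6 → 2 → 4; 7 → 3 → 5; 8 → 9 → 3; 9 → 4 → 7.
So σ ∘ τ in one-line form is 9 6 8 2 1 4 5 3 7.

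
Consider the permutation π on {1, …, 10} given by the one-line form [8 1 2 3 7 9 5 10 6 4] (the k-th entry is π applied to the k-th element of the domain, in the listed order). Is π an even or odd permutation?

odd

In disjoint-cycle form the cycle lengths are 6, 2, 2.
A cycle of length ℓ contributes ℓ−1 transpositions, so π is a product of 5 + 1 + 1 = 7 transpositions — odd.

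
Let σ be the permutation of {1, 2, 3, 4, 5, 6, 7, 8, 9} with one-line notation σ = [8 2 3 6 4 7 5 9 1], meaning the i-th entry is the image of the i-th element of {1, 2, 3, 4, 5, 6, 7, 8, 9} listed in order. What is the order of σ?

The disjoint-cycle form of σ has cycle lengths 4, 3, 1, 1.
Since disjoint cycles commute, ord(σ) = lcm(4, 3) = 12.

12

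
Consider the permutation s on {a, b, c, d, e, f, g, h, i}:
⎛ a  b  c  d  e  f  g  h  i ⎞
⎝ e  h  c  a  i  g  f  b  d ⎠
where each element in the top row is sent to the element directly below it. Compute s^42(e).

Tracing e → i → … returns to e after 4 steps, so e lies in a 4-cycle (a, e, i, d).
Powers repeat with period 4 on this cycle, and 42 mod 4 = 2, so s^42(e) = s^2(e).
Stepping 2 places around the cycle: e → i → d.

d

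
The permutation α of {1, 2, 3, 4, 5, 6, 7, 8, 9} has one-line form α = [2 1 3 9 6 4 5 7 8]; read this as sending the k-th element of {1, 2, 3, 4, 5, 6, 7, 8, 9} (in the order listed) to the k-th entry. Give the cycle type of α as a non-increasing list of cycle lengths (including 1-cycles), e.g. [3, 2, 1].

[6, 2, 1]

The disjoint cycles are (1 2)(3)(4 9 8 7 5 6), with lengths 6, 2, 1 in non-increasing order.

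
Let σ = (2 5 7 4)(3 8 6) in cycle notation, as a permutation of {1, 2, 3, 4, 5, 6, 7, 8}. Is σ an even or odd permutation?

The cycle lengths are 4, 3, 1.
A cycle is odd iff its length is even; σ has 1 even-length cycle, so sgn(σ) = (−1)^1 and σ is odd.

odd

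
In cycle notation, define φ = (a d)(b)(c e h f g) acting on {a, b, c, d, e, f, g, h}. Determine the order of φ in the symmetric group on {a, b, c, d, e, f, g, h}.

10

The cycle type of φ is (5, 2, 1).
The order is lcm(5, 2) = 10.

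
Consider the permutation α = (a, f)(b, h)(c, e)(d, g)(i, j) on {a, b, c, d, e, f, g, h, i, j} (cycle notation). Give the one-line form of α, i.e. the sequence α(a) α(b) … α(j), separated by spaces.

f h e g c a d b j i

Image by image: a↦f, b↦h, c↦e, d↦g, e↦c, f↦a, g↦d, h↦b, i↦j, j↦i.
Listing these in domain order gives f h e g c a d b j i.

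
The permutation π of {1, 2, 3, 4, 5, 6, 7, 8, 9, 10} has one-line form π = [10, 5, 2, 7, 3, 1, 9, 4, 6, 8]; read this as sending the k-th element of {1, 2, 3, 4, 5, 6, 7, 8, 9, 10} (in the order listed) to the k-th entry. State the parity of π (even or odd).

even

In disjoint-cycle form the cycle lengths are 7, 3.
A cycle of length ℓ contributes ℓ−1 transpositions, so π is a product of 6 + 2 = 8 transpositions — even.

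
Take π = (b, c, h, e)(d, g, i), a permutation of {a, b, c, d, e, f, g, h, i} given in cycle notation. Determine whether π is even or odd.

The cycle lengths are 4, 3, 1, 1.
A cycle is odd iff its length is even; π has 1 even-length cycle, so sgn(π) = (−1)^1 and π is odd.

odd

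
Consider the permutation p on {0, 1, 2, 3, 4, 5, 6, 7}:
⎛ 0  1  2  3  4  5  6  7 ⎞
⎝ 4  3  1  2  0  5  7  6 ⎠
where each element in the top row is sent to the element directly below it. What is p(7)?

6

The entry below 7 in the array is 6, so p(7) = 6.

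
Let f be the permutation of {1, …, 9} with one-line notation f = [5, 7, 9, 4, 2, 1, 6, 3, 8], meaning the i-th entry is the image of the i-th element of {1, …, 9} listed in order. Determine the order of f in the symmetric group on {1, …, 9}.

15

Decomposing into disjoint cycles gives cycle lengths 5, 3, 1.
The order of f is the least common multiple of its cycle lengths: lcm(5, 3) = 15.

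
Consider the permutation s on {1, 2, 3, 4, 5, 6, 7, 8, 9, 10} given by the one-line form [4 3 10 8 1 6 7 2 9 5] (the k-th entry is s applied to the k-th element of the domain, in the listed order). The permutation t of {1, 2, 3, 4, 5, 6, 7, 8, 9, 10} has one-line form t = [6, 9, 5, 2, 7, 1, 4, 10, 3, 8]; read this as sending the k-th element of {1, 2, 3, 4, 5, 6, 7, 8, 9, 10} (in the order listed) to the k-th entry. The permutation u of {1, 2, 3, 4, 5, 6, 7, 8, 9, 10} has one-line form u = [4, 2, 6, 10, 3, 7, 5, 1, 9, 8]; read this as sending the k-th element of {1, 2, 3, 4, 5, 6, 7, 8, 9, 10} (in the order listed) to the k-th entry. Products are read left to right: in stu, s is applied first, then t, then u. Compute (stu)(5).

7

(stu)(5) = u(t(s(5))). s(5) = 1, then t(1) = 6, then u(6) = 7, so the result is 7.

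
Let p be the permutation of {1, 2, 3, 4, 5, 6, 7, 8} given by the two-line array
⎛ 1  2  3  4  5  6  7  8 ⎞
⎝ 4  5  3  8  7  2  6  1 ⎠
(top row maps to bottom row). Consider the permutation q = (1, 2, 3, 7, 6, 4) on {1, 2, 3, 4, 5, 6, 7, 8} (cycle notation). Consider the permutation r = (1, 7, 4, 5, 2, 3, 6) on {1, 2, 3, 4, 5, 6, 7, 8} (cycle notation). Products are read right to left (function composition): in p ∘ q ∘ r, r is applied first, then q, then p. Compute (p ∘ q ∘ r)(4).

Chase 4: r(4) = 5; q(5) = 5; p(5) = 7. Hence (p ∘ q ∘ r)(4) = 7.

7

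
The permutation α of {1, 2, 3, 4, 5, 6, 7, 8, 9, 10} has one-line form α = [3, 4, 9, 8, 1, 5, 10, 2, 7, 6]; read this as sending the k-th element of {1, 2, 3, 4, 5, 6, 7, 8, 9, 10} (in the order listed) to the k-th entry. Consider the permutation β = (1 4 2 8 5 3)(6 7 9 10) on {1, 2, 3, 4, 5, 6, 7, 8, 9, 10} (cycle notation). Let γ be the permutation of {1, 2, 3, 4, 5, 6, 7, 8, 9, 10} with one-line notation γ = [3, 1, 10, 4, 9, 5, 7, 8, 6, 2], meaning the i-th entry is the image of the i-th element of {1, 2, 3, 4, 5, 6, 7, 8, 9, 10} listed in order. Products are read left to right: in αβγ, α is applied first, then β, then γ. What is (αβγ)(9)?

Apply the permutations in order: α(9) = 7, then β(7) = 9, then γ(9) = 6. So (αβγ)(9) = 6.

6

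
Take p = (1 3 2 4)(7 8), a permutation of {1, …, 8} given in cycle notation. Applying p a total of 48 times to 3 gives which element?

3 lies in the 4-cycle (1 3 2 4).
Since the cycle has length 4, p^48 acts on it the same as p^0 (48 mod 4 = 0).
So p^48(3) = 3.

3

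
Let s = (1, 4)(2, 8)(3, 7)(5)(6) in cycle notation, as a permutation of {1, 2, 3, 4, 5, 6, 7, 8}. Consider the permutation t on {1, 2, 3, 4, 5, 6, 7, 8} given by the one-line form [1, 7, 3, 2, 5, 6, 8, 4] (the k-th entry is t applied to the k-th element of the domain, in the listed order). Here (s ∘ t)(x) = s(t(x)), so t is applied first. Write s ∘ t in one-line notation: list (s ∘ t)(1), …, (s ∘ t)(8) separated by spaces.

4 3 7 8 5 6 2 1

(s ∘ t)(x) = s(t(x)). Computing each image: s(t(1)) = s(1) = 4, s(t(2)) = s(7) = 3, s(t(3)) = s(3) = 7, s(t(4)) = s(2) = 8, s(t(5)) = s(5) = 5, s(t(6)) = s(6) = 6, s(t(7)) = s(8) = 2, s(t(8)) = s(4) = 1.
Hence s ∘ t = [4 3 7 8 5 6 2 1].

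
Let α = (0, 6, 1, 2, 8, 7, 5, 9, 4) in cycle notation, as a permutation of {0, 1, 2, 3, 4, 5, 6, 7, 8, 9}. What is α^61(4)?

4 lies in the 9-cycle (0, 6, 1, 2, 8, 7, 5, 9, 4).
On a 9-cycle, α^9 is the identity, so α^61 = α^7 there (61 ≡ 7 mod 9).
Advancing 7 steps from 4: 4 → 0 → 6 → 1 → 2 → 8 → 7 → 5.

5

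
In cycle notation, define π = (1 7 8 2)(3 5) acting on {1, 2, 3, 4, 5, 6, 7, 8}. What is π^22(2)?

2 lies in the 4-cycle (1 7 8 2).
Since the cycle has length 4, π^22 acts on it the same as π^2 (22 mod 4 = 2).
Advancing 2 steps from 2: 2 → 1 → 7.

7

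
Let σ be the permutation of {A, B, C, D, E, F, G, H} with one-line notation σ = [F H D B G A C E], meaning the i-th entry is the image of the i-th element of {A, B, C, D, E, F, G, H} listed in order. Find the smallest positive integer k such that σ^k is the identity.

Writing σ as disjoint cycles, the cycle lengths are 6, 2.
Since disjoint cycles commute, ord(σ) = lcm(6, 2) = 6.

6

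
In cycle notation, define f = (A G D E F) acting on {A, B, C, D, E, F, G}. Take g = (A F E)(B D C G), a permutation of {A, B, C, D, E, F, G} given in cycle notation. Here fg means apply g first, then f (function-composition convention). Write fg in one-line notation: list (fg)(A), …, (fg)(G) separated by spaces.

For each element, apply g then f: A → F → A; B → D → E; C → G → D; D → C → C; E → A → G; F → E → F; G → B → B.
So fg in one-line form is A E D C G F B.

A E D C G F B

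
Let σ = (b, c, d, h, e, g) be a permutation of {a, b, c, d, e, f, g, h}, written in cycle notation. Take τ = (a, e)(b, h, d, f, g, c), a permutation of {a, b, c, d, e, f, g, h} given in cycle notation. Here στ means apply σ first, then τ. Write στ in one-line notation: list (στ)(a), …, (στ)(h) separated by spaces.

Chase each element through σ then τ: a → a → e; b → c → b; c → d → f; d → h → d; e → g → c; f → f → g; g → b → h; h → e → a.
Collecting the images, στ = [e b f d c g h a].

e b f d c g h a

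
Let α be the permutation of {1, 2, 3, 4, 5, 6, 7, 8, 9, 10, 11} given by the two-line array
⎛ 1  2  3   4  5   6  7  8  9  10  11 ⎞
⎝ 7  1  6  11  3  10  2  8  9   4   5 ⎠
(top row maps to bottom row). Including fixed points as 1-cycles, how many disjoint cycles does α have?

The cycle decomposition is (1 7 2)(3 6 10 4 11 5)(8)(9), which has 4 cycles (counting 1-cycles).

4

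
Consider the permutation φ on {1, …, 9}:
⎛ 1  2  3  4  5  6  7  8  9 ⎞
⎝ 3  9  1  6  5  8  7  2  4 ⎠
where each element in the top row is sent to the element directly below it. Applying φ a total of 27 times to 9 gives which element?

6

Tracing 9 → 4 → … returns to 9 after 5 steps, so 9 lies in a 5-cycle (2 9 4 6 8).
On a 5-cycle, φ^5 is the identity, so φ^27 = φ^2 there (27 ≡ 2 mod 5).
Stepping 2 places around the cycle: 9 → 4 → 6.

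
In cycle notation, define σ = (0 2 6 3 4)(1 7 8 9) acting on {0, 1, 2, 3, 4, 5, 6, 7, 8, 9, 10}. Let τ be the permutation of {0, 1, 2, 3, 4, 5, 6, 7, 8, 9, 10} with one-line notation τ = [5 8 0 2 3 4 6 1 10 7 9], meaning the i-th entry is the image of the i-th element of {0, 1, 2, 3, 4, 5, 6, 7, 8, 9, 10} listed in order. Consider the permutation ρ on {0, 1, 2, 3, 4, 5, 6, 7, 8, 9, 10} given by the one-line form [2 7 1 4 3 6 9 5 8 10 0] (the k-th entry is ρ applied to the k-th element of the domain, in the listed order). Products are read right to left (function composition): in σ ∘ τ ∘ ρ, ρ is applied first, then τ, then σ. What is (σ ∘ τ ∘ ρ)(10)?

(σ ∘ τ ∘ ρ)(10) = σ(τ(ρ(10))). ρ(10) = 0, then τ(0) = 5, then σ(5) = 5, so the result is 5.

5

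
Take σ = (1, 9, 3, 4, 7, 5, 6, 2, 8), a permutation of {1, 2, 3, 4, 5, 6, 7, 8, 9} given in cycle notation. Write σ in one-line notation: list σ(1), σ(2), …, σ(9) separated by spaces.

9 8 4 7 6 2 5 1 3

Image by image: 1→9, 2→8, 3→4, 4→7, 5→6, 6→2, 7→5, 8→1, 9→3.
So the one-line form is 9 8 4 7 6 2 5 1 3.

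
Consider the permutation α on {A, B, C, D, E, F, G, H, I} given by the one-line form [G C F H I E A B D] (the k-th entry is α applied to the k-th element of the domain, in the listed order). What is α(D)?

H

D is element number 4 of the domain, and entry number 4 of the one-line form is H, so α(D) = H.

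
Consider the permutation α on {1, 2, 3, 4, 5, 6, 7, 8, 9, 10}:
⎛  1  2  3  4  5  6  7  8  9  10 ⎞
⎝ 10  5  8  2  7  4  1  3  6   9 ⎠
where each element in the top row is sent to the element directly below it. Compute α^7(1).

7

Tracing 1 → 10 → … returns to 1 after 8 steps, so 1 lies in an 8-cycle (1, 10, 9, 6, 4, 2, 5, 7).
Advancing 7 steps from 1: 1 → 10 → 9 → 6 → 4 → 2 → 5 → 7.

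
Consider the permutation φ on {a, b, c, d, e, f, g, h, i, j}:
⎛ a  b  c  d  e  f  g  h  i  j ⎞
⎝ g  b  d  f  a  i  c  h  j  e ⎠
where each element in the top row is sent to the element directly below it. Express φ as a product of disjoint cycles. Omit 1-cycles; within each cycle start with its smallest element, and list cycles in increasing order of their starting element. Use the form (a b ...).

(a g c d f i j e)

Iterating φ from a gives a → g → c → d → f → i → j → e → a; that is the 8-cycle (a g c d f i j e).
Continuing from each remaining unvisited element yields (a g c d f i j e).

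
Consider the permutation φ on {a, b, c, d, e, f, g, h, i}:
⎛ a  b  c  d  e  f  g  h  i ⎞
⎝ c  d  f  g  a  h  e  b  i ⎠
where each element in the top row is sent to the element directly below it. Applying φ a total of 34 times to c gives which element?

Tracing c → f → … returns to c after 8 steps, so c lies in an 8-cycle (a, c, f, h, b, d, g, e).
Powers repeat with period 8 on this cycle, and 34 mod 8 = 2, so φ^34(c) = φ^2(c).
Advancing 2 steps from c: c → f → h.

h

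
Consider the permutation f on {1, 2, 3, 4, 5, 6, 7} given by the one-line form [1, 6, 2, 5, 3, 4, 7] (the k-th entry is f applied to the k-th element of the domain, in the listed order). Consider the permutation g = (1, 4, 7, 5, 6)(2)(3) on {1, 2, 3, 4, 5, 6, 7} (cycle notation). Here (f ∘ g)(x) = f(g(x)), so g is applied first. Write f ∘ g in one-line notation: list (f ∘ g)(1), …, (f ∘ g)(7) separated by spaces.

5 6 2 7 4 1 3

Chase each element through g then f: 1 → 4 → 5; 2 → 2 → 6; 3 → 3 → 2; 4 → 7 → 7; 5 → 6 → 4; 6 → 1 → 1; 7 → 5 → 3.
Collecting the images, f ∘ g = [5 6 2 7 4 1 3].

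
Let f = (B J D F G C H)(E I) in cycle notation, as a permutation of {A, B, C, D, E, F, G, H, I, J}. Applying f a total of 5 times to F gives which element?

J

F lies in the 7-cycle (B J D F G C H).
Advancing 5 steps from F: F → G → C → H → B → J.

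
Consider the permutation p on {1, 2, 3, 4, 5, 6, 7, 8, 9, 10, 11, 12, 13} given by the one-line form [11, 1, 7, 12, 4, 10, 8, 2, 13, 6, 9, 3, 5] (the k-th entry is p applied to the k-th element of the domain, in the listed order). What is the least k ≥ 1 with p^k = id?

The disjoint-cycle form of p has cycle lengths 11, 2.
The order of p is the least common multiple of its cycle lengths: lcm(11, 2) = 22.

22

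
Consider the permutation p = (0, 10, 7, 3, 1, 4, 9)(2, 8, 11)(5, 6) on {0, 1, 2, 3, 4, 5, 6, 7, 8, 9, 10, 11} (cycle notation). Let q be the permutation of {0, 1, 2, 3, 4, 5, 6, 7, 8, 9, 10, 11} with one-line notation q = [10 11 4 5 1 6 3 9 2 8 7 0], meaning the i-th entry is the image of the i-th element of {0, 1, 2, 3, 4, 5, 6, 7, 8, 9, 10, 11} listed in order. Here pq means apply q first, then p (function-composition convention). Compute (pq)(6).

1

q(6) = 3, then p(3) = 1; composing gives (pq)(6) = 1.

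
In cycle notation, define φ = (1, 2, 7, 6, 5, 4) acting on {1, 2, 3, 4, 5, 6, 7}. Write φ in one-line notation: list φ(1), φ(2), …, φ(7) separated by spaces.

Each element maps to the next entry in its cycle (wrapping to the front): 1↦2, 2↦7, 3↦3, 4↦1, 5↦4, 6↦5, 7↦6.
So the one-line form is 2 7 3 1 4 5 6.

2 7 3 1 4 5 6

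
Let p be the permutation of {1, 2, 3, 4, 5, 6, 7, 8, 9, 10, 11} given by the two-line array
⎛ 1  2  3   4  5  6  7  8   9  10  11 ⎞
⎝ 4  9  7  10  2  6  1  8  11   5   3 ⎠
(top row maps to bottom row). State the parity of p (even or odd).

even

In disjoint-cycle form the cycle lengths are 9, 1, 1.
A cycle is odd iff its length is even; p has 0 even-length cycles, so sgn(p) = (−1)^0 and p is even.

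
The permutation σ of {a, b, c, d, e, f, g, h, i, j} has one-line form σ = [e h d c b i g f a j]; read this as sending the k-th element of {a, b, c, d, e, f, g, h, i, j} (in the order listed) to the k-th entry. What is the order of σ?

The disjoint-cycle form of σ has cycle lengths 6, 2, 1, 1.
The order is lcm(6, 2) = 6.

6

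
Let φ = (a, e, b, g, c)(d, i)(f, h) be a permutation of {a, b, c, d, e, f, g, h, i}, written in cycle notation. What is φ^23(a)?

a lies in the 5-cycle (a, e, b, g, c).
Powers repeat with period 5 on this cycle, and 23 mod 5 = 3, so φ^23(a) = φ^3(a).
Advancing 3 steps from a: a → e → b → g.

g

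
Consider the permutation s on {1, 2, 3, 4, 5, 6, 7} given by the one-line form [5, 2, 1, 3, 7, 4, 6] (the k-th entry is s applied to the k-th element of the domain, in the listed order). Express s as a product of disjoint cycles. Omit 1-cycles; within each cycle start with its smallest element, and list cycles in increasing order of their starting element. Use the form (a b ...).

Iterating s from 1 gives 1 → 5 → 7 → 6 → 4 → 3 → 1; that is the 6-cycle (1 5 7 6 4 3).
Continuing from each remaining unvisited element yields (1 5 7 6 4 3).

(1 5 7 6 4 3)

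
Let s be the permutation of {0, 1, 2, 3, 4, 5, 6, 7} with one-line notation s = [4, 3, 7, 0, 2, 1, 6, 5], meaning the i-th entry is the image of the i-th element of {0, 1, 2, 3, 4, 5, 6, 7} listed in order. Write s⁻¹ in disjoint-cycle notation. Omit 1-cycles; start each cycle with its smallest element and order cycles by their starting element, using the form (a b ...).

(0 3 1 5 7 2 4)

The cycle decomposition of s is (0 4 2 7 5 1 3).
Reversing each cycle (and rotating so the smallest element leads) gives s⁻¹ = (0 3 1 5 7 2 4).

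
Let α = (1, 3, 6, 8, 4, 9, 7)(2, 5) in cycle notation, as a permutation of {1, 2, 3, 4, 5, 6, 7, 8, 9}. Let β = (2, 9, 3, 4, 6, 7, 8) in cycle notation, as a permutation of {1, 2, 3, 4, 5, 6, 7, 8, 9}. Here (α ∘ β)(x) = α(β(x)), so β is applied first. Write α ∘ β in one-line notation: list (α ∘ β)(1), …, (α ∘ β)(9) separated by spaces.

3 7 9 8 2 1 4 5 6

(α ∘ β)(x) = α(β(x)). Computing each image: α(β(1)) = α(1) = 3, α(β(2)) = α(9) = 7, α(β(3)) = α(4) = 9, α(β(4)) = α(6) = 8, α(β(5)) = α(5) = 2, α(β(6)) = α(7) = 1, α(β(7)) = α(8) = 4, α(β(8)) = α(2) = 5, α(β(9)) = α(3) = 6.
Hence α ∘ β = [3 7 9 8 2 1 4 5 6].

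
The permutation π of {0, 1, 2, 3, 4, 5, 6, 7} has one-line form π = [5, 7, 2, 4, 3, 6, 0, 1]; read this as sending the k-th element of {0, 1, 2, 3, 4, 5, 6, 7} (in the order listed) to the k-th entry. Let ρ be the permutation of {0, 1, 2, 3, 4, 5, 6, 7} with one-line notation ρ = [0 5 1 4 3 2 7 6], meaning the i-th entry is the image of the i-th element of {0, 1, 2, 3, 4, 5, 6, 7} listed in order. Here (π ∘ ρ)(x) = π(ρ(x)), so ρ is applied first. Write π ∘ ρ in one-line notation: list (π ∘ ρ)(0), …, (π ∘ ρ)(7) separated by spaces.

For each element, apply ρ then π: 0 → 0 → 5; 1 → 5 → 6; 2 → 1 → 7; 3 → 4 → 3; 4 → 3 → 4; 5 → 2 → 2; 6 → 7 → 1; 7 → 6 → 0.
So π ∘ ρ in one-line form is 5 6 7 3 4 2 1 0.

5 6 7 3 4 2 1 0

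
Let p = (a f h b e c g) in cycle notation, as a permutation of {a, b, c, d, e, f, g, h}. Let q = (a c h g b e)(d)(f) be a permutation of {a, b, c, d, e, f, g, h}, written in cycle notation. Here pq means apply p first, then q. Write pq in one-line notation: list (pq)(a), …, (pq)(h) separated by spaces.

f a b d h g c e

Chase each element through p then q: a → f → f; b → e → a; c → g → b; d → d → d; e → c → h; f → h → g; g → a → c; h → b → e.
Collecting the images, pq = [f a b d h g c e].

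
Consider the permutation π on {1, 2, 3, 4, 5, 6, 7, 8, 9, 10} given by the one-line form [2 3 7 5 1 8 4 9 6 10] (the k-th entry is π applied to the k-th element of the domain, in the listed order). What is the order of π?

6

Writing π as disjoint cycles, the cycle lengths are 6, 3, 1.
The order of π is the least common multiple of its cycle lengths: lcm(6, 3) = 6.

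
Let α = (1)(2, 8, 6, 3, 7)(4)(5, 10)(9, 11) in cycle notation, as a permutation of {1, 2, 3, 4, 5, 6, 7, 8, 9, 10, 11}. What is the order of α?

The disjoint cycles have lengths 5, 2, 2, 1, 1.
The order of α is the least common multiple of its cycle lengths: lcm(5, 2, 2) = 10.

10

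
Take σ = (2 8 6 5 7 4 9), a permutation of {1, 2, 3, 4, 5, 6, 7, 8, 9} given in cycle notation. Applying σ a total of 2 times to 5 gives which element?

4

5 lies in the 7-cycle (2 8 6 5 7 4 9).
Stepping 2 places around the cycle: 5 → 7 → 4.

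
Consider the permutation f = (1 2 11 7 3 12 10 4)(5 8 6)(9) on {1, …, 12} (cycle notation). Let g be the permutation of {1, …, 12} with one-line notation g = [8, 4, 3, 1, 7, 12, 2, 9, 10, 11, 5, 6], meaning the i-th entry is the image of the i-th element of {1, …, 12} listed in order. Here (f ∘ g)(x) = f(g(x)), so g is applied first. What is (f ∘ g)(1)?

First apply g: g(1) = 8, then f(8) = 6. Thus (f ∘ g)(1) = 6.

6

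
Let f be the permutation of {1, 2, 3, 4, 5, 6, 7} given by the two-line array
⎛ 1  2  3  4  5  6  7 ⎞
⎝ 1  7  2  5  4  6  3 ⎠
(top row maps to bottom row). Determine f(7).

The entry below 7 in the array is 3, so f(7) = 3.

3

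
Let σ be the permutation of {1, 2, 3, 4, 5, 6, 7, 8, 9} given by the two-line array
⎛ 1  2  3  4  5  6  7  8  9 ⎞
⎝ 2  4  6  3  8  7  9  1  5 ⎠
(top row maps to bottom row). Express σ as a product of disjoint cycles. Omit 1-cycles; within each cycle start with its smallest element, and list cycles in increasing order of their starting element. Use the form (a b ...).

Start at 1 and follow images: 1 → 2 → 4 → 3 → 6 → 7 → 9 → 5 → 8 → 1, giving the cycle (1 2 4 3 6 7 9 5 8).
Continuing from each remaining unvisited element yields (1 2 4 3 6 7 9 5 8).

(1 2 4 3 6 7 9 5 8)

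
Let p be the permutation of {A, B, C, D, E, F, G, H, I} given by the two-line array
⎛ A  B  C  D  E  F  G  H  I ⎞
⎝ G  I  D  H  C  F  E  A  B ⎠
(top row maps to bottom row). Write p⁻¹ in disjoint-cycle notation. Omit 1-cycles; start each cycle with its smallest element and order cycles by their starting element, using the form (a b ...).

(A H D C E G)(B I)

The cycle decomposition of p is (A G E C D H)(B I).
Reversing each cycle (and rotating so the smallest element leads) gives p⁻¹ = (A H D C E G)(B I).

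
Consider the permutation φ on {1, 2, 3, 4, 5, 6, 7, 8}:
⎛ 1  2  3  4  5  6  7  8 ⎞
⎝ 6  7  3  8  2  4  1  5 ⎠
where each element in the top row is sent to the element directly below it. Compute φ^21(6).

6

Tracing 6 → 4 → … returns to 6 after 7 steps, so 6 lies in a 7-cycle (1, 6, 4, 8, 5, 2, 7).
On a 7-cycle, φ^7 is the identity, so φ^21 = φ^0 there (21 ≡ 0 mod 7).
So φ^21(6) = 6.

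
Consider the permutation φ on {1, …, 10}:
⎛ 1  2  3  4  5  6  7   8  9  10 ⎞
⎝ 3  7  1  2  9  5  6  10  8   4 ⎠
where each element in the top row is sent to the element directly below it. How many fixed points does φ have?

0

No element satisfies φ(x) = x, so there are 0 fixed points.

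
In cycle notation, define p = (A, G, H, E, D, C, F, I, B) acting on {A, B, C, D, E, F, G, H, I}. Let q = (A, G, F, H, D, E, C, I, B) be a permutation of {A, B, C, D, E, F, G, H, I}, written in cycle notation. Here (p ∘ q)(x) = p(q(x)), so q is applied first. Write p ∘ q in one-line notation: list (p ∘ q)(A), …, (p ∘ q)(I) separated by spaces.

H G B D F E I C A

(p ∘ q)(x) = p(q(x)). Computing each image: p(q(A)) = p(G) = H, p(q(B)) = p(A) = G, p(q(C)) = p(I) = B, p(q(D)) = p(E) = D, p(q(E)) = p(C) = F, p(q(F)) = p(H) = E, p(q(G)) = p(F) = I, p(q(H)) = p(D) = C, p(q(I)) = p(B) = A.
Hence p ∘ q = [H G B D F E I C A].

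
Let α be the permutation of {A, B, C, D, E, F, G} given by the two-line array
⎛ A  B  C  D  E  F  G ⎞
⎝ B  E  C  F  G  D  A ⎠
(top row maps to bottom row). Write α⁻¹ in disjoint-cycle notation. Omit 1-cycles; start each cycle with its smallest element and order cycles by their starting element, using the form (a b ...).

(A G E B)(D F)

The cycle decomposition of α is (A B E G)(D F).
The inverse reverses every cycle; in canonical form, α⁻¹ = (A G E B)(D F).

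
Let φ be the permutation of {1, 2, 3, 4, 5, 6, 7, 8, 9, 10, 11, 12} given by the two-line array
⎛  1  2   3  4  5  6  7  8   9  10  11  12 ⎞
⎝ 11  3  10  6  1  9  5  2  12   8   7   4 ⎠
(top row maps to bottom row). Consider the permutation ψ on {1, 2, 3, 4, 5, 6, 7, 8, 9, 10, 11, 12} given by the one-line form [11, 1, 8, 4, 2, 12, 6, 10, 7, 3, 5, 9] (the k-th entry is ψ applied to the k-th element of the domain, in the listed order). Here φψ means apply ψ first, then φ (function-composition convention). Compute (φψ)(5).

3

(φψ)(5) = φ(ψ(5)). ψ(5) = 2, then φ(2) = 3. So (φψ)(5) = 3.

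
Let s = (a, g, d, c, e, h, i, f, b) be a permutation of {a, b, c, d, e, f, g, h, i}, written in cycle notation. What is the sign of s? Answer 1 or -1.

The cycle lengths are 9.
A cycle of length ℓ contributes ℓ−1 transpositions, so s is a product of 8 transpositions — even.

1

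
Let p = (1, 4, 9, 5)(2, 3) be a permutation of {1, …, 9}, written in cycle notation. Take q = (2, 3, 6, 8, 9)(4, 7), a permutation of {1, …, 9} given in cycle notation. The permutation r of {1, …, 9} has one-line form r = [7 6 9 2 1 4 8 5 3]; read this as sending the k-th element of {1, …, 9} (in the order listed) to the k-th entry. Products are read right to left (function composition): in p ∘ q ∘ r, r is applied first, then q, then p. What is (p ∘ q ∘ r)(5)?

(p ∘ q ∘ r)(5) = p(q(r(5))). r(5) = 1, then q(1) = 1, then p(1) = 4, so the result is 4.

4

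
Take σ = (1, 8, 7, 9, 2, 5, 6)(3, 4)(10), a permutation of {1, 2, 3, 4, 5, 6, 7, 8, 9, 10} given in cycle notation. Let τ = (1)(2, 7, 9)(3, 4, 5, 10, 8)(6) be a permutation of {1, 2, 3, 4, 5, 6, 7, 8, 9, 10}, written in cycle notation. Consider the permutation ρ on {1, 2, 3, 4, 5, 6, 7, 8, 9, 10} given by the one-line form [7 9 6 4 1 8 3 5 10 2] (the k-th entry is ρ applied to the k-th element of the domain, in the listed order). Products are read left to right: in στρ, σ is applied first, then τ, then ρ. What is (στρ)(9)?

3

Chase 9: σ(9) = 2; τ(2) = 7; ρ(7) = 3. Hence (στρ)(9) = 3.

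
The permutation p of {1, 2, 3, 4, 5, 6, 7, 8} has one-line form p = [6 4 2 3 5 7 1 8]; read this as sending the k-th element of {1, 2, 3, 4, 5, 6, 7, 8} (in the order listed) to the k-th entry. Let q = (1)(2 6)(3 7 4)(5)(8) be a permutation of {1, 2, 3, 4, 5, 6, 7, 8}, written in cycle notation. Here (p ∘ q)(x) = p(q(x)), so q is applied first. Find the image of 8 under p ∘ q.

(p ∘ q)(8) = p(q(8)). q(8) = 8, then p(8) = 8. So (p ∘ q)(8) = 8.

8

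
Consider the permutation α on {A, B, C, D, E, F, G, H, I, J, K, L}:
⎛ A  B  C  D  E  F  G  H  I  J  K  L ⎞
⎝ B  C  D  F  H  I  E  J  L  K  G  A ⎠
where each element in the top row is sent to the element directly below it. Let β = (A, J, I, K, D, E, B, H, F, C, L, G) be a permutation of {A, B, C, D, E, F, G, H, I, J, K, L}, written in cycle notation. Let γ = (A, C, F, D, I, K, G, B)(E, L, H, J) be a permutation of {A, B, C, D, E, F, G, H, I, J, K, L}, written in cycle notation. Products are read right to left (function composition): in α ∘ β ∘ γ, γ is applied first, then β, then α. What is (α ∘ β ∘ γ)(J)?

C

(α ∘ β ∘ γ)(J) = α(β(γ(J))). γ(J) = E, then β(E) = B, then α(B) = C, so the result is C.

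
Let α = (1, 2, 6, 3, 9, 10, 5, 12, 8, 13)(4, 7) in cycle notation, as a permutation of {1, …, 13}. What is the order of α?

10

The disjoint cycles have lengths 10, 2, 1.
The order of α is the least common multiple of its cycle lengths: lcm(10, 2) = 10.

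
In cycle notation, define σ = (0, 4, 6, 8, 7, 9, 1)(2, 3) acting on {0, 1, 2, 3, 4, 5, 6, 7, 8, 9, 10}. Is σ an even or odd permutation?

The cycle lengths are 7, 2, 1, 1.
A cycle of length ℓ contributes ℓ−1 transpositions, so σ is a product of 6 + 1 = 7 transpositions — odd.

odd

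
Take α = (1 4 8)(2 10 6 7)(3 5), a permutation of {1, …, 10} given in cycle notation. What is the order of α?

The disjoint cycles have lengths 4, 3, 2, 1.
The order is lcm(4, 3, 2) = 12.

12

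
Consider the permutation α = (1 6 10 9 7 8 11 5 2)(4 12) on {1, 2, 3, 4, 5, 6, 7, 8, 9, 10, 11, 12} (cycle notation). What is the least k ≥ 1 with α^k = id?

The cycle type of α is (9, 2, 1).
Since disjoint cycles commute, ord(α) = lcm(9, 2) = 18.

18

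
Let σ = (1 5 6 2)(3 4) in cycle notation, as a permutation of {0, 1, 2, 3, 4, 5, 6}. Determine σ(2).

1

Within (1 5 6 2), 2 ↦ 1.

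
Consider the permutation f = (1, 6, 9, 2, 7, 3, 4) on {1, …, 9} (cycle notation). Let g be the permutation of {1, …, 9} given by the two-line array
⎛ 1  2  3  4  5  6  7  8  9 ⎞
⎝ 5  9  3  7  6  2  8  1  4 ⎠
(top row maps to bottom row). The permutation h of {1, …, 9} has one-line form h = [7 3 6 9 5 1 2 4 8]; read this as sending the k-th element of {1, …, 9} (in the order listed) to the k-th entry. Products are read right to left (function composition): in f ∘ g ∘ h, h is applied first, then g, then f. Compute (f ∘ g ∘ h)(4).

Chase 4: h(4) = 9; g(9) = 4; f(4) = 1. Hence (f ∘ g ∘ h)(4) = 1.

1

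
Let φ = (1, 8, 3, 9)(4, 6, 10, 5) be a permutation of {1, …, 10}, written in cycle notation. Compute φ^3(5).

5 lies in the 4-cycle (4, 6, 10, 5).
Stepping 3 places around the cycle: 5 → 4 → 6 → 10.

10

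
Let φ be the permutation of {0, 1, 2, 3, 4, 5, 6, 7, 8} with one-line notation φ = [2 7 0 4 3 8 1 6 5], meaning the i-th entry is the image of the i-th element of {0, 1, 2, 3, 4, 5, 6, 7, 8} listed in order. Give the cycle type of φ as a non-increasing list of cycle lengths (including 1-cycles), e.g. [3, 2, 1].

The disjoint cycles are (0, 2)(1, 7, 6)(3, 4)(5, 8), with lengths 3, 2, 2, 2 in non-increasing order.

[3, 2, 2, 2]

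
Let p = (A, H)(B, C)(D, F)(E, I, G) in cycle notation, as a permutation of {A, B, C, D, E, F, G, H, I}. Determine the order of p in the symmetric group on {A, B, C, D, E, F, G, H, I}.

6

The disjoint cycles have lengths 3, 2, 2, 2.
Since disjoint cycles commute, ord(p) = lcm(3, 2, 2, 2) = 6.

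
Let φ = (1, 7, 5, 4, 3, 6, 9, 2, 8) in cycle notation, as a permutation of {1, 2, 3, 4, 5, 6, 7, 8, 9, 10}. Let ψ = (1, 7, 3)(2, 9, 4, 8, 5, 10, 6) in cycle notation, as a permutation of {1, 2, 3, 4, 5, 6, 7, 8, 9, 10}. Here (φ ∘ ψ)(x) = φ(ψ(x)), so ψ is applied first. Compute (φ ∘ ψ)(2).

ψ(2) = 9, then φ(9) = 2; composing gives (φ ∘ ψ)(2) = 2.

2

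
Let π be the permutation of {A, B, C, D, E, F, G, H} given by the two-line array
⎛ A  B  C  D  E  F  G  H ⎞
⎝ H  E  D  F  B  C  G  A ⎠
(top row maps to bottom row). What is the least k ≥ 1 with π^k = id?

6

Decomposing into disjoint cycles gives cycle lengths 3, 2, 2, 1.
The order of π is the least common multiple of its cycle lengths: lcm(3, 2, 2) = 6.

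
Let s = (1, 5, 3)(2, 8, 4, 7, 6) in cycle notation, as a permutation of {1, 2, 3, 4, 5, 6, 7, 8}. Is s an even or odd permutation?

The cycle lengths are 5, 3.
A cycle is odd iff its length is even; s has 0 even-length cycles, so sgn(s) = (−1)^0 and s is even.

even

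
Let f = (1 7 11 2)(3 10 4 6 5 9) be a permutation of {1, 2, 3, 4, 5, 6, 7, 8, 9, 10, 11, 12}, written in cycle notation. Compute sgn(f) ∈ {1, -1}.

The cycle lengths are 6, 4, 1, 1.
A cycle of length ℓ contributes ℓ−1 transpositions, so f is a product of 5 + 3 = 8 transpositions — even.

1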